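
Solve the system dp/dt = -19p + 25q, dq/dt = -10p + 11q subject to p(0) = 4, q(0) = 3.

p(t) = 3e^(-4t)sin(5t) + 4e^(-4t)cos(5t), q(t) = e^(-4t)sin(5t) + 3e^(-4t)cos(5t)

Coefficient matrix A = [[-19, 25], [-10, 11]].
Characteristic polynomial det(A - λI) = λ^2 + 8λ + 41 = 0.
Eigenvalues λ = -4 ± 5i (complex conjugate pair).
For λ=-4+5i: an eigenvector is (2,1) - i(-1,-1) = (2 + i, 1 + i).
A real fundamental pair from Re and Im of e^((-4+5i)t)v: X_1 = e^(-4t)(cos(5t)·(2,1) + sin(5t)·(-1,-1)), X_2 = e^(-4t)(sin(5t)·(2,1) - cos(5t)·(-1,-1)).
General solution: K_1X_1 + K_2X_2.
Applying p(0)=4, q(0)=3 gives K_1=1, K_2=2.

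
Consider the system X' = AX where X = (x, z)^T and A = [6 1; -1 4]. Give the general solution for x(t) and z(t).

Coefficient matrix A = [[6, 1], [-1, 4]].
Characteristic polynomial det(A - λI) = λ^2 - 10λ + 25 = 0.
Single eigenvalue λ = 5 with algebraic multiplicity 2.
Eigenvector v = (-1,1); generalized eigenvector w with (A-λI)w=v is (-3,2).
General solution: e^(5t)[K_1·v + K_2·(t·v + w)].

x(t) = -K_1e^(5t) - K_2te^(5t) - 3K_2e^(5t), z(t) = K_1e^(5t) + K_2te^(5t) + 2K_2e^(5t)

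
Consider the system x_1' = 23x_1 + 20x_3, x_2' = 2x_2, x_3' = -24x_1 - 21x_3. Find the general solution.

x_1(t) = c_1e^(3t) + 5c_3e^(-t), x_2(t) = c_2e^(2t), x_3(t) = -c_1e^(3t) - 6c_3e^(-t)

Coefficient matrix A = [[23, 0, 20], [0, 2, 0], [-24, 0, -21]].
det(A - λI) = 0 gives eigenvalues λ = 3, 2, -1.
For λ=3: eigenvector (1,0,-1).
For λ=2: eigenvector (0,1,0).
For λ=-1: eigenvector (5,0,-6).
General solution: c_1e^(3t)(1,0,-1) + c_2e^(2t)(0,1,0) + c_3e^(-t)(5,0,-6).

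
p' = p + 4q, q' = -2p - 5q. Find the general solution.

Coefficient matrix A = [[1, 4], [-2, -5]].
Characteristic polynomial det(A - λI) = λ^2 + 4λ + 3 = 0.
Eigenvalues λ = -1, -3.
For λ=-1: (A-λI) row 1 is [2, 4], so an eigenvector is (2, -1).
For λ=-3: (A-λI) row 1 is [4, 4], so an eigenvector is (1, -1).
General solution: K_1e^(-t)(2,-1) + K_2e^(-3t)(1,-1).

p(t) = 2K_1e^(-t) + K_2e^(-3t), q(t) = -K_1e^(-t) - K_2e^(-3t)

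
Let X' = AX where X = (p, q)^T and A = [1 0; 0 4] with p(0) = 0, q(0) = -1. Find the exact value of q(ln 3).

A = [[1,0],[0,4]]; eigenvalues λ = 4, 1.
Eigenvectors: (0,1) for λ=4, (-1,0) for λ=1.
From the initial condition, c_1 = -1, c_2 = 0.
q(ln 3) = (-1)(3^4)(1) + (0)(3^1)(0) = -81.

-81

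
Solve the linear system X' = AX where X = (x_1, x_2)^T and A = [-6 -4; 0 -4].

Coefficient matrix A = [[-6, -4], [0, -4]].
Characteristic polynomial det(A - λI) = λ^2 + 10λ + 24 = 0.
Eigenvalues λ = -4, -6.
For λ=-4: (A-λI) row 1 is [-2, -4], so an eigenvector is (-2, 1).
For λ=-6: (A-λI) row 1 is [0, -4], so an eigenvector is (1, 0).
General solution: C_1e^(-4t)(-2,1) + C_2e^(-6t)(1,0).

x_1(t) = -2C_1e^(-4t) + C_2e^(-6t), x_2(t) = C_1e^(-4t)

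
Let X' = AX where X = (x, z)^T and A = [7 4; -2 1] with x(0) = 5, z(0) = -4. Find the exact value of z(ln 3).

A = [[7,4],[-2,1]]; eigenvalues λ = 3, 5.
Eigenvectors: (1,-1) for λ=3, (2,-1) for λ=5.
From the initial condition, c_1 = 3, c_2 = 1.
z(ln 3) = (3)(3^3)(-1) + (1)(3^5)(-1) = -324.

-324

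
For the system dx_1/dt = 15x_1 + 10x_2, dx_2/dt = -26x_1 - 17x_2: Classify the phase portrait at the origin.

stable spiral

A = [[15,10],[-26,-17]]; det(A-λI) = λ^2 + 2λ + 5.
λ = -1 ± 2i: negative real part.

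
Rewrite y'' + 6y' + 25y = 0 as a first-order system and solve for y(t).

Let x_1 = y, x_2 = y'. Then x_1' = x_2 and x_2' = -25x_1 - 6x_2.
A = [[0,1],[-25,-6]]; det(A-λI) = λ^2 + 6λ + 25.
Eigenvalues λ = -3 ± 4i.

y(t) = C_1e^(-3t)cos(4t) + C_2e^(-3t)sin(4t)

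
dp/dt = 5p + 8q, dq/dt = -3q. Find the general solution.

Coefficient matrix A = [[5, 8], [0, -3]].
Characteristic polynomial det(A - λI) = λ^2 - 2λ - 15 = 0.
Eigenvalues λ = -3, 5.
For λ=-3: (A-λI) row 1 is [8, 8], so an eigenvector is (1, -1).
For λ=5: (A-λI) row 1 is [0, 8], so an eigenvector is (-1, 0).
General solution: K_1e^(-3t)(1,-1) + K_2e^(5t)(-1,0).

p(t) = K_1e^(-3t) - K_2e^(5t), q(t) = -K_1e^(-3t)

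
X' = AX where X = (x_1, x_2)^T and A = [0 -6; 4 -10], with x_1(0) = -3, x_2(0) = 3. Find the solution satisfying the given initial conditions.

x_1(t) = -18e^(-4t) + 15e^(-6t), x_2(t) = -12e^(-4t) + 15e^(-6t)

Coefficient matrix A = [[0, -6], [4, -10]].
Characteristic polynomial det(A - λI) = λ^2 + 10λ + 24 = 0.
Eigenvalues λ = -4, -6.
For λ=-4: (A-λI) row 1 is [4, -6], so an eigenvector is (3, 2).
For λ=-6: (A-λI) row 1 is [6, -6], so an eigenvector is (1, 1).
General solution: K_1e^(-4t)(3,2) + K_2e^(-6t)(1,1).
Applying x_1(0)=-3, x_2(0)=3 gives K_1=-6, K_2=15.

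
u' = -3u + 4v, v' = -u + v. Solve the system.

u(t) = -2c_1e^(-t) - 2c_2te^(-t) + 3c_2e^(-t), v(t) = -c_1e^(-t) - c_2te^(-t) + c_2e^(-t)

Coefficient matrix A = [[-3, 4], [-1, 1]].
Characteristic polynomial det(A - λI) = λ^2 + 2λ + 1 = 0.
Single eigenvalue λ = -1 with algebraic multiplicity 2.
Eigenvector v = (-2,-1); generalized eigenvector w with (A-λI)w=v is (3,1).
General solution: e^(-t)[c_1·v + c_2·(t·v + w)].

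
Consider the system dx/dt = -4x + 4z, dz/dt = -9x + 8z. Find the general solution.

x(t) = -2C_1e^(2t) - 2C_2te^(2t) + C_2e^(2t), z(t) = -3C_1e^(2t) - 3C_2te^(2t) + C_2e^(2t)

Coefficient matrix A = [[-4, 4], [-9, 8]].
Characteristic polynomial det(A - λI) = λ^2 - 4λ + 4 = 0.
Single eigenvalue λ = 2 with algebraic multiplicity 2.
Eigenvector v = (-2,-3); generalized eigenvector w with (A-λI)w=v is (1,1).
General solution: e^(2t)[C_1·v + C_2·(t·v + w)].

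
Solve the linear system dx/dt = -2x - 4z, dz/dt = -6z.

Coefficient matrix A = [[-2, -4], [0, -6]].
Characteristic polynomial det(A - λI) = λ^2 + 8λ + 12 = 0.
Eigenvalues λ = -2, -6.
For λ=-2: (A-λI) row 1 is [0, -4], so an eigenvector is (-1, 0).
For λ=-6: (A-λI) row 1 is [4, -4], so an eigenvector is (1, 1).
General solution: C_1e^(-2t)(-1,0) + C_2e^(-6t)(1,1).

x(t) = -C_1e^(-2t) + C_2e^(-6t), z(t) = C_2e^(-6t)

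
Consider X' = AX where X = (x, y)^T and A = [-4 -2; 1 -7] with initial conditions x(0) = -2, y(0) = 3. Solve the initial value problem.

x(t) = -10e^(-5t) + 8e^(-6t), y(t) = -5e^(-5t) + 8e^(-6t)

Coefficient matrix A = [[-4, -2], [1, -7]].
Characteristic polynomial det(A - λI) = λ^2 + 11λ + 30 = 0.
Eigenvalues λ = -5, -6.
For λ=-5: (A-λI) row 1 is [1, -2], so an eigenvector is (-2, -1).
For λ=-6: (A-λI) row 1 is [2, -2], so an eigenvector is (-1, -1).
General solution: K_1e^(-5t)(-2,-1) + K_2e^(-6t)(-1,-1).
Applying x(0)=-2, y(0)=3 gives K_1=5, K_2=-8.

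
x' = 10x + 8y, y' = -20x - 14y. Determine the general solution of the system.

x(t) = -c_1e^(-2t)sin(4t) - c_1e^(-2t)cos(4t) - c_2e^(-2t)sin(4t) + c_2e^(-2t)cos(4t), y(t) = 2c_1e^(-2t)sin(4t) + c_1e^(-2t)cos(4t) + c_2e^(-2t)sin(4t) - 2c_2e^(-2t)cos(4t)

Coefficient matrix A = [[10, 8], [-20, -14]].
Characteristic polynomial det(A - λI) = λ^2 + 4λ + 20 = 0.
Eigenvalues λ = -2 ± 4i (complex conjugate pair).
For λ=-2+4i: an eigenvector is (-1,1) - i(-1,2) = (-1 + i, 1 - 2i).
A real fundamental pair from Re and Im of e^((-2+4i)t)v: X_1 = e^(-2t)(cos(4t)·(-1,1) + sin(4t)·(-1,2)), X_2 = e^(-2t)(sin(4t)·(-1,1) - cos(4t)·(-1,2)).
General solution: c_1X_1 + c_2X_2.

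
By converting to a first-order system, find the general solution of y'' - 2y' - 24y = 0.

Let x_1 = y, x_2 = y'. Then x_1' = x_2 and x_2' = 24x_1 + 2x_2.
A = [[0,1],[24,2]]; det(A-λI) = λ^2 - 2λ - 24.
Eigenvalues λ = -4, 6 with eigenvectors (1,-4), (1,6).

y(t) = K_1e^(-4t) + K_2e^(6t)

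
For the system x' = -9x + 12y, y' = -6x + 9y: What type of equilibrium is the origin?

saddle

A = [[-9,12],[-6,9]]; det(A-λI) = λ^2 - 9.
λ = -3, 3: opposite signs.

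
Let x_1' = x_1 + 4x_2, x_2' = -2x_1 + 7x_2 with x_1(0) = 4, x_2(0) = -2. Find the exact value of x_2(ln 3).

-1782

A = [[1,4],[-2,7]]; eigenvalues λ = 5, 3.
Eigenvectors: (-1,-1) for λ=5, (2,1) for λ=3.
From the initial condition, c_1 = 8, c_2 = 6.
x_2(ln 3) = (8)(3^5)(-1) + (6)(3^3)(1) = -1782.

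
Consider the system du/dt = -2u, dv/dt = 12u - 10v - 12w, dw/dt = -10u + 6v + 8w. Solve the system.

u(t) = K_1e^(-2t), v(t) = K_2e^(2t) + 2K_3e^(-4t), w(t) = K_1e^(-2t) - K_2e^(2t) - K_3e^(-4t)

Coefficient matrix A = [[-2, 0, 0], [12, -10, -12], [-10, 6, 8]].
det(A - λI) = 0 gives eigenvalues λ = -2, 2, -4.
For λ=-2: eigenvector (1,0,1).
For λ=2: eigenvector (0,1,-1).
For λ=-4: eigenvector (0,2,-1).
General solution: K_1e^(-2t)(1,0,1) + K_2e^(2t)(0,1,-1) + K_3e^(-4t)(0,2,-1).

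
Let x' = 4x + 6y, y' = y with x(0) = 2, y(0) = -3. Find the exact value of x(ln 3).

A = [[4,6],[0,1]]; eigenvalues λ = 4, 1.
Eigenvectors: (-1,0) for λ=4, (-2,1) for λ=1.
From the initial condition, c_1 = 4, c_2 = -3.
x(ln 3) = (4)(3^4)(-1) + (-3)(3^1)(-2) = -306.

-306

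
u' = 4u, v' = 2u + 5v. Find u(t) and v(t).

Coefficient matrix A = [[4, 0], [2, 5]].
Characteristic polynomial det(A - λI) = λ^2 - 9λ + 20 = 0.
Eigenvalues λ = 5, 4.
For λ=5: (A-λI) row 1 is [-1, 0], so an eigenvector is (0, -1).
For λ=4: (A-λI) row 2 is [2, 1], so an eigenvector is (1, -2).
General solution: c_1e^(5t)(0,-1) + c_2e^(4t)(1,-2).

u(t) = c_2e^(4t), v(t) = -c_1e^(5t) - 2c_2e^(4t)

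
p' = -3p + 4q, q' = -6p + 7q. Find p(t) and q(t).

Coefficient matrix A = [[-3, 4], [-6, 7]].
Characteristic polynomial det(A - λI) = λ^2 - 4λ + 3 = 0.
Eigenvalues λ = 1, 3.
For λ=1: (A-λI) row 1 is [-4, 4], so an eigenvector is (1, 1).
For λ=3: (A-λI) row 1 is [-6, 4], so an eigenvector is (-2, -3).
General solution: K_1e^(t)(1,1) + K_2e^(3t)(-2,-3).

p(t) = K_1e^(t) - 2K_2e^(3t), q(t) = K_1e^(t) - 3K_2e^(3t)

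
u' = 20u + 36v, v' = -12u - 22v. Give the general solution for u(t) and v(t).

u(t) = -2c_1e^(2t) + 3c_2e^(-4t), v(t) = c_1e^(2t) - 2c_2e^(-4t)

Coefficient matrix A = [[20, 36], [-12, -22]].
Characteristic polynomial det(A - λI) = λ^2 + 2λ - 8 = 0.
Eigenvalues λ = 2, -4.
For λ=2: (A-λI) row 1 is [18, 36], so an eigenvector is (-2, 1).
For λ=-4: (A-λI) row 1 is [24, 36], so an eigenvector is (3, -2).
General solution: c_1e^(2t)(-2,1) + c_2e^(-4t)(3,-2).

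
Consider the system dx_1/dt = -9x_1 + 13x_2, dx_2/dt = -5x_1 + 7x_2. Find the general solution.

Coefficient matrix A = [[-9, 13], [-5, 7]].
Characteristic polynomial det(A - λI) = λ^2 + 2λ + 2 = 0.
Eigenvalues λ = -1 ± i (complex conjugate pair).
For λ=-1+i: an eigenvector is (-3,-2) - i(-2,-1) = (-3 + 2i, -2 + i).
A real fundamental pair from Re and Im of e^((-1+i)t)v: X_1 = e^(-t)(cos(t)·(-3,-2) + sin(t)·(-2,-1)), X_2 = e^(-t)(sin(t)·(-3,-2) - cos(t)·(-2,-1)).
General solution: C_1X_1 + C_2X_2.

x_1(t) = -2C_1e^(-t)sin(t) - 3C_1e^(-t)cos(t) - 3C_2e^(-t)sin(t) + 2C_2e^(-t)cos(t), x_2(t) = -C_1e^(-t)sin(t) - 2C_1e^(-t)cos(t) - 2C_2e^(-t)sin(t) + C_2e^(-t)cos(t)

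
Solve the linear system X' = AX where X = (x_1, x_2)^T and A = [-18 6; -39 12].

x_1(t) = -K_1e^(-3t)sin(3t) - K_1e^(-3t)cos(3t) - K_2e^(-3t)sin(3t) + K_2e^(-3t)cos(3t), x_2(t) = -2K_1e^(-3t)sin(3t) - 3K_1e^(-3t)cos(3t) - 3K_2e^(-3t)sin(3t) + 2K_2e^(-3t)cos(3t)

Coefficient matrix A = [[-18, 6], [-39, 12]].
Characteristic polynomial det(A - λI) = λ^2 + 6λ + 18 = 0.
Eigenvalues λ = -3 ± 3i (complex conjugate pair).
For λ=-3+3i: an eigenvector is (-1,-3) - i(-1,-2) = (-1 + i, -3 + 2i).
A real fundamental pair from Re and Im of e^((-3+3i)t)v: X_1 = e^(-3t)(cos(3t)·(-1,-3) + sin(3t)·(-1,-2)), X_2 = e^(-3t)(sin(3t)·(-1,-3) - cos(3t)·(-1,-2)).
General solution: K_1X_1 + K_2X_2.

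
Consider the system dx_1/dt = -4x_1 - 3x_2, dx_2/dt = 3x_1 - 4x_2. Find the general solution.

Coefficient matrix A = [[-4, -3], [3, -4]].
Characteristic polynomial det(A - λI) = λ^2 + 8λ + 25 = 0.
Eigenvalues λ = -4 ± 3i (complex conjugate pair).
For λ=-4+3i: an eigenvector is (0,1) - i(-1,0) = (0 + i, 1).
A real fundamental pair from Re and Im of e^((-4+3i)t)v: X_1 = e^(-4t)(cos(3t)·(0,1) + sin(3t)·(-1,0)), X_2 = e^(-4t)(sin(3t)·(0,1) - cos(3t)·(-1,0)).
General solution: c_1X_1 + c_2X_2.

x_1(t) = -c_1e^(-4t)sin(3t) + c_2e^(-4t)cos(3t), x_2(t) = c_1e^(-4t)cos(3t) + c_2e^(-4t)sin(3t)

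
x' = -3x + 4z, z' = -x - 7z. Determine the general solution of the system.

x(t) = 2K_1e^(-5t) + 2K_2te^(-5t) - K_2e^(-5t), z(t) = -K_1e^(-5t) - K_2te^(-5t) + K_2e^(-5t)

Coefficient matrix A = [[-3, 4], [-1, -7]].
Characteristic polynomial det(A - λI) = λ^2 + 10λ + 25 = 0.
Single eigenvalue λ = -5 with algebraic multiplicity 2.
Eigenvector v = (2,-1); generalized eigenvector w with (A-λI)w=v is (-1,1).
General solution: e^(-5t)[K_1·v + K_2·(t·v + w)].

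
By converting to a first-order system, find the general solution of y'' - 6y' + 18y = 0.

y(t) = C_1e^(3t)cos(3t) + C_2e^(3t)sin(3t)

Let x_1 = y, x_2 = y'. Then x_1' = x_2 and x_2' = -18x_1 + 6x_2.
A = [[0,1],[-18,6]]; det(A-λI) = λ^2 - 6λ + 18.
Eigenvalues λ = 3 ± 3i.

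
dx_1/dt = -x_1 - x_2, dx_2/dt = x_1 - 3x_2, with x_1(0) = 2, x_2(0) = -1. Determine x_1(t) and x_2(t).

x_1(t) = 3te^(-2t) + 2e^(-2t), x_2(t) = 3te^(-2t) - e^(-2t)

Coefficient matrix A = [[-1, -1], [1, -3]].
Characteristic polynomial det(A - λI) = λ^2 + 4λ + 4 = 0.
Single eigenvalue λ = -2 with algebraic multiplicity 2.
Eigenvector v = (1,1); generalized eigenvector w with (A-λI)w=v is (-1,-2).
General solution: e^(-2t)[C_1·v + C_2·(t·v + w)].
Applying x_1(0)=2, x_2(0)=-1 gives C_1=5, C_2=3.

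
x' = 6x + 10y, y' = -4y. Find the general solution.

x(t) = K_1e^(-4t) - K_2e^(6t), y(t) = -K_1e^(-4t)

Coefficient matrix A = [[6, 10], [0, -4]].
Characteristic polynomial det(A - λI) = λ^2 - 2λ - 24 = 0.
Eigenvalues λ = -4, 6.
For λ=-4: (A-λI) row 1 is [10, 10], so an eigenvector is (1, -1).
For λ=6: (A-λI) row 1 is [0, 10], so an eigenvector is (-1, 0).
General solution: K_1e^(-4t)(1,-1) + K_2e^(6t)(-1,0).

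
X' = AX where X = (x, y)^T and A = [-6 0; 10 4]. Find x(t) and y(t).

x(t) = -K_2e^(-6t), y(t) = K_1e^(4t) + K_2e^(-6t)

Coefficient matrix A = [[-6, 0], [10, 4]].
Characteristic polynomial det(A - λI) = λ^2 + 2λ - 24 = 0.
Eigenvalues λ = 4, -6.
For λ=4: (A-λI) row 1 is [-10, 0], so an eigenvector is (0, 1).
For λ=-6: (A-λI) row 2 is [10, 10], so an eigenvector is (-1, 1).
General solution: K_1e^(4t)(0,1) + K_2e^(-6t)(-1,1).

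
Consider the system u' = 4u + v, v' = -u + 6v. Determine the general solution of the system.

u(t) = -C_1e^(5t) - C_2te^(5t) + 2C_2e^(5t), v(t) = -C_1e^(5t) - C_2te^(5t) + C_2e^(5t)

Coefficient matrix A = [[4, 1], [-1, 6]].
Characteristic polynomial det(A - λI) = λ^2 - 10λ + 25 = 0.
Single eigenvalue λ = 5 with algebraic multiplicity 2.
Eigenvector v = (-1,-1); generalized eigenvector w with (A-λI)w=v is (2,1).
General solution: e^(5t)[C_1·v + C_2·(t·v + w)].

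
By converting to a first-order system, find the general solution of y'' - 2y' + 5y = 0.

Let x_1 = y, x_2 = y'. Then x_1' = x_2 and x_2' = -5x_1 + 2x_2.
A = [[0,1],[-5,2]]; det(A-λI) = λ^2 - 2λ + 5.
Eigenvalues λ = 1 ± 2i.

y(t) = C_1e^(t)cos(2t) + C_2e^(t)sin(2t)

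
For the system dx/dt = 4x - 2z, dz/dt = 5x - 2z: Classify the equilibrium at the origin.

unstable spiral

A = [[4,-2],[5,-2]]; det(A-λI) = λ^2 - 2λ + 2.
λ = 1 ± i: positive real part.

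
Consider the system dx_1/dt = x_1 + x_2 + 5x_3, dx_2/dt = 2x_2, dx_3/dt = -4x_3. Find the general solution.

x_1(t) = C_1e^(t) - C_2e^(-4t) + C_3e^(2t), x_2(t) = C_3e^(2t), x_3(t) = C_2e^(-4t)

Coefficient matrix A = [[1, 1, 5], [0, 2, 0], [0, 0, -4]].
det(A - λI) = 0 gives eigenvalues λ = 1, -4, 2.
For λ=1: eigenvector (1,0,0).
For λ=-4: eigenvector (-1,0,1).
For λ=2: eigenvector (1,1,0).
General solution: C_1e^(t)(1,0,0) + C_2e^(-4t)(-1,0,1) + C_3e^(2t)(1,1,0).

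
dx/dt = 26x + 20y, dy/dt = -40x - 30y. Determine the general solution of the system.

Coefficient matrix A = [[26, 20], [-40, -30]].
Characteristic polynomial det(A - λI) = λ^2 + 4λ + 20 = 0.
Eigenvalues λ = -2 ± 4i (complex conjugate pair).
For λ=-2+4i: an eigenvector is (-1,1) - i(-2,3) = (-1 + 2i, 1 - 3i).
A real fundamental pair from Re and Im of e^((-2+4i)t)v: X_1 = e^(-2t)(cos(4t)·(-1,1) + sin(4t)·(-2,3)), X_2 = e^(-2t)(sin(4t)·(-1,1) - cos(4t)·(-2,3)).
General solution: c_1X_1 + c_2X_2.

x(t) = -2c_1e^(-2t)sin(4t) - c_1e^(-2t)cos(4t) - c_2e^(-2t)sin(4t) + 2c_2e^(-2t)cos(4t), y(t) = 3c_1e^(-2t)sin(4t) + c_1e^(-2t)cos(4t) + c_2e^(-2t)sin(4t) - 3c_2e^(-2t)cos(4t)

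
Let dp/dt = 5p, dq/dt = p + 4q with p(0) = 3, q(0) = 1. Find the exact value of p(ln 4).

3072

A = [[5,0],[1,4]]; eigenvalues λ = 4, 5.
Eigenvectors: (0,-1) for λ=4, (1,1) for λ=5.
From the initial condition, c_1 = 2, c_2 = 3.
p(ln 4) = (2)(4^4)(0) + (3)(4^5)(1) = 3072.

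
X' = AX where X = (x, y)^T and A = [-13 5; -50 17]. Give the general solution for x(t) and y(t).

x(t) = -c_1e^(2t)cos(5t) - c_2e^(2t)sin(5t), y(t) = c_1e^(2t)sin(5t) - 3c_1e^(2t)cos(5t) - 3c_2e^(2t)sin(5t) - c_2e^(2t)cos(5t)

Coefficient matrix A = [[-13, 5], [-50, 17]].
Characteristic polynomial det(A - λI) = λ^2 - 4λ + 29 = 0.
Eigenvalues λ = 2 ± 5i (complex conjugate pair).
For λ=2+5i: an eigenvector is (-1,-3) - i(0,1) = (-1, -3 - i).
A real fundamental pair from Re and Im of e^((2+5i)t)v: X_1 = e^(2t)(cos(5t)·(-1,-3) + sin(5t)·(0,1)), X_2 = e^(2t)(sin(5t)·(-1,-3) - cos(5t)·(0,1)).
General solution: c_1X_1 + c_2X_2.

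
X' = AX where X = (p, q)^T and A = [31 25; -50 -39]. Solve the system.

p(t) = -K_1e^(-4t)sin(5t) + 2K_1e^(-4t)cos(5t) + 2K_2e^(-4t)sin(5t) + K_2e^(-4t)cos(5t), q(t) = K_1e^(-4t)sin(5t) - 3K_1e^(-4t)cos(5t) - 3K_2e^(-4t)sin(5t) - K_2e^(-4t)cos(5t)

Coefficient matrix A = [[31, 25], [-50, -39]].
Characteristic polynomial det(A - λI) = λ^2 + 8λ + 41 = 0.
Eigenvalues λ = -4 ± 5i (complex conjugate pair).
For λ=-4+5i: an eigenvector is (2,-3) - i(-1,1) = (2 + i, -3 - i).
A real fundamental pair from Re and Im of e^((-4+5i)t)v: X_1 = e^(-4t)(cos(5t)·(2,-3) + sin(5t)·(-1,1)), X_2 = e^(-4t)(sin(5t)·(2,-3) - cos(5t)·(-1,1)).
General solution: K_1X_1 + K_2X_2.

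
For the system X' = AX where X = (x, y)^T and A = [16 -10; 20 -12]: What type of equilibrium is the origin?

A = [[16,-10],[20,-12]]; det(A-λI) = λ^2 - 4λ + 8.
λ = 2 ± 2i: positive real part.

unstable spiral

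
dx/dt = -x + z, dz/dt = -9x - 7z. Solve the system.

x(t) = -K_1e^(-4t) - K_2te^(-4t), z(t) = 3K_1e^(-4t) + 3K_2te^(-4t) - K_2e^(-4t)

Coefficient matrix A = [[-1, 1], [-9, -7]].
Characteristic polynomial det(A - λI) = λ^2 + 8λ + 16 = 0.
Single eigenvalue λ = -4 with algebraic multiplicity 2.
Eigenvector v = (-1,3); generalized eigenvector w with (A-λI)w=v is (0,-1).
General solution: e^(-4t)[K_1·v + K_2·(t·v + w)].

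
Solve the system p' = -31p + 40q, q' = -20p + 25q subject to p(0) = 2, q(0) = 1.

p(t) = -4e^(-3t)sin(4t) + 2e^(-3t)cos(4t), q(t) = -3e^(-3t)sin(4t) + e^(-3t)cos(4t)

Coefficient matrix A = [[-31, 40], [-20, 25]].
Characteristic polynomial det(A - λI) = λ^2 + 6λ + 25 = 0.
Eigenvalues λ = -3 ± 4i (complex conjugate pair).
For λ=-3+4i: an eigenvector is (1,1) - i(3,2) = (1 - 3i, 1 - 2i).
A real fundamental pair from Re and Im of e^((-3+4i)t)v: X_1 = e^(-3t)(cos(4t)·(1,1) + sin(4t)·(3,2)), X_2 = e^(-3t)(sin(4t)·(1,1) - cos(4t)·(3,2)).
General solution: K_1X_1 + K_2X_2.
Applying p(0)=2, q(0)=1 gives K_1=-1, K_2=-1.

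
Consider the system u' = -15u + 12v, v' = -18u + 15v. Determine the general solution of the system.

Coefficient matrix A = [[-15, 12], [-18, 15]].
Characteristic polynomial det(A - λI) = λ^2 - 9 = 0.
Eigenvalues λ = -3, 3.
For λ=-3: (A-λI) row 1 is [-12, 12], so an eigenvector is (1, 1).
For λ=3: (A-λI) row 1 is [-18, 12], so an eigenvector is (-2, -3).
General solution: c_1e^(-3t)(1,1) + c_2e^(3t)(-2,-3).

u(t) = c_1e^(-3t) - 2c_2e^(3t), v(t) = c_1e^(-3t) - 3c_2e^(3t)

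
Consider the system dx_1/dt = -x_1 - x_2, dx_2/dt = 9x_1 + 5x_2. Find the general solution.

Coefficient matrix A = [[-1, -1], [9, 5]].
Characteristic polynomial det(A - λI) = λ^2 - 4λ + 4 = 0.
Single eigenvalue λ = 2 with algebraic multiplicity 2.
Eigenvector v = (1,-3); generalized eigenvector w with (A-λI)w=v is (0,-1).
General solution: e^(2t)[C_1·v + C_2·(t·v + w)].

x_1(t) = C_1e^(2t) + C_2te^(2t), x_2(t) = -3C_1e^(2t) - 3C_2te^(2t) - C_2e^(2t)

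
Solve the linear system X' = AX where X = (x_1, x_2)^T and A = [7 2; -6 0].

x_1(t) = C_1e^(3t) - 2C_2e^(4t), x_2(t) = -2C_1e^(3t) + 3C_2e^(4t)

Coefficient matrix A = [[7, 2], [-6, 0]].
Characteristic polynomial det(A - λI) = λ^2 - 7λ + 12 = 0.
Eigenvalues λ = 3, 4.
For λ=3: (A-λI) row 1 is [4, 2], so an eigenvector is (1, -2).
For λ=4: (A-λI) row 1 is [3, 2], so an eigenvector is (-2, 3).
General solution: C_1e^(3t)(1,-2) + C_2e^(4t)(-2,3).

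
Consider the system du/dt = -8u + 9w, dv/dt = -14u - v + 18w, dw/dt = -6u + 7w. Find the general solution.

u(t) = K_1e^(t) - 3K_3e^(-2t), v(t) = 2K_1e^(t) + K_2e^(-t) - 6K_3e^(-2t), w(t) = K_1e^(t) - 2K_3e^(-2t)

Coefficient matrix A = [[-8, 0, 9], [-14, -1, 18], [-6, 0, 7]].
det(A - λI) = 0 gives eigenvalues λ = 1, -1, -2.
For λ=1: eigenvector (1,2,1).
For λ=-1: eigenvector (0,1,0).
For λ=-2: eigenvector (-3,-6,-2).
General solution: K_1e^(t)(1,2,1) + K_2e^(-t)(0,1,0) + K_3e^(-2t)(-3,-6,-2).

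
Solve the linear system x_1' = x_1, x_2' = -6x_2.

x_1(t) = -C_2e^(t), x_2(t) = C_1e^(-6t)

Coefficient matrix A = [[1, 0], [0, -6]].
Characteristic polynomial det(A - λI) = λ^2 + 5λ - 6 = 0.
Eigenvalues λ = -6, 1.
For λ=-6: (A-λI) row 1 is [7, 0], so an eigenvector is (0, 1).
For λ=1: (A-λI) row 2 is [0, -7], so an eigenvector is (-1, 0).
General solution: C_1e^(-6t)(0,1) + C_2e^(t)(-1,0).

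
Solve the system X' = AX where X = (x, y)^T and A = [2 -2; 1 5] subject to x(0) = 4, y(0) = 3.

Coefficient matrix A = [[2, -2], [1, 5]].
Characteristic polynomial det(A - λI) = λ^2 - 7λ + 12 = 0.
Eigenvalues λ = 3, 4.
For λ=3: (A-λI) row 1 is [-1, -2], so an eigenvector is (-2, 1).
For λ=4: (A-λI) row 1 is [-2, -2], so an eigenvector is (1, -1).
General solution: K_1e^(3t)(-2,1) + K_2e^(4t)(1,-1).
Applying x(0)=4, y(0)=3 gives K_1=-7, K_2=-10.

x(t) = -10e^(4t) + 14e^(3t), y(t) = 10e^(4t) - 7e^(3t)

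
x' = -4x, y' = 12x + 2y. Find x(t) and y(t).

Coefficient matrix A = [[-4, 0], [12, 2]].
Characteristic polynomial det(A - λI) = λ^2 + 2λ - 8 = 0.
Eigenvalues λ = 2, -4.
For λ=2: (A-λI) row 1 is [-6, 0], so an eigenvector is (0, -1).
For λ=-4: (A-λI) row 2 is [12, 6], so an eigenvector is (1, -2).
General solution: K_1e^(2t)(0,-1) + K_2e^(-4t)(1,-2).

x(t) = K_2e^(-4t), y(t) = -K_1e^(2t) - 2K_2e^(-4t)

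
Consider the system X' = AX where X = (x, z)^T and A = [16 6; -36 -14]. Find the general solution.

Coefficient matrix A = [[16, 6], [-36, -14]].
Characteristic polynomial det(A - λI) = λ^2 - 2λ - 8 = 0.
Eigenvalues λ = 4, -2.
For λ=4: (A-λI) row 1 is [12, 6], so an eigenvector is (-1, 2).
For λ=-2: (A-λI) row 1 is [18, 6], so an eigenvector is (-1, 3).
General solution: c_1e^(4t)(-1,2) + c_2e^(-2t)(-1,3).

x(t) = -c_1e^(4t) - c_2e^(-2t), z(t) = 2c_1e^(4t) + 3c_2e^(-2t)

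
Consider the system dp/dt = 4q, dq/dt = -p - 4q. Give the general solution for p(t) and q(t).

Coefficient matrix A = [[0, 4], [-1, -4]].
Characteristic polynomial det(A - λI) = λ^2 + 4λ + 4 = 0.
Single eigenvalue λ = -2 with algebraic multiplicity 2.
Eigenvector v = (-2,1); generalized eigenvector w with (A-λI)w=v is (-1,0).
General solution: e^(-2t)[C_1·v + C_2·(t·v + w)].

p(t) = -2C_1e^(-2t) - 2C_2te^(-2t) - C_2e^(-2t), q(t) = C_1e^(-2t) + C_2te^(-2t)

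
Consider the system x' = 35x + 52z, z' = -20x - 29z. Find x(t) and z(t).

Coefficient matrix A = [[35, 52], [-20, -29]].
Characteristic polynomial det(A - λI) = λ^2 - 6λ + 25 = 0.
Eigenvalues λ = 3 ± 4i (complex conjugate pair).
For λ=3+4i: an eigenvector is (3,-2) - i(-2,1) = (3 + 2i, -2 - i).
A real fundamental pair from Re and Im of e^((3+4i)t)v: X_1 = e^(3t)(cos(4t)·(3,-2) + sin(4t)·(-2,1)), X_2 = e^(3t)(sin(4t)·(3,-2) - cos(4t)·(-2,1)).
General solution: C_1X_1 + C_2X_2.

x(t) = -2C_1e^(3t)sin(4t) + 3C_1e^(3t)cos(4t) + 3C_2e^(3t)sin(4t) + 2C_2e^(3t)cos(4t), z(t) = C_1e^(3t)sin(4t) - 2C_1e^(3t)cos(4t) - 2C_2e^(3t)sin(4t) - C_2e^(3t)cos(4t)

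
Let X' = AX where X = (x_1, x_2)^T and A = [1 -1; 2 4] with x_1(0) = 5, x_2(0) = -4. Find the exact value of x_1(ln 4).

A = [[1,-1],[2,4]]; eigenvalues λ = 3, 2.
Eigenvectors: (1,-2) for λ=3, (1,-1) for λ=2.
From the initial condition, c_1 = -1, c_2 = 6.
x_1(ln 4) = (-1)(4^3)(1) + (6)(4^2)(1) = 32.

32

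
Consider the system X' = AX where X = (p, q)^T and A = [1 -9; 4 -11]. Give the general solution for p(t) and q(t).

p(t) = 3K_1e^(-5t) + 3K_2te^(-5t) + 2K_2e^(-5t), q(t) = 2K_1e^(-5t) + 2K_2te^(-5t) + K_2e^(-5t)

Coefficient matrix A = [[1, -9], [4, -11]].
Characteristic polynomial det(A - λI) = λ^2 + 10λ + 25 = 0.
Single eigenvalue λ = -5 with algebraic multiplicity 2.
Eigenvector v = (3,2); generalized eigenvector w with (A-λI)w=v is (2,1).
General solution: e^(-5t)[K_1·v + K_2·(t·v + w)].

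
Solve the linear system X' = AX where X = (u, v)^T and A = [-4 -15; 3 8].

u(t) = -C_1e^(2t)sin(3t) - 2C_1e^(2t)cos(3t) - 2C_2e^(2t)sin(3t) + C_2e^(2t)cos(3t), v(t) = C_1e^(2t)cos(3t) + C_2e^(2t)sin(3t)

Coefficient matrix A = [[-4, -15], [3, 8]].
Characteristic polynomial det(A - λI) = λ^2 - 4λ + 13 = 0.
Eigenvalues λ = 2 ± 3i (complex conjugate pair).
For λ=2+3i: an eigenvector is (-2,1) - i(-1,0) = (-2 + i, 1).
A real fundamental pair from Re and Im of e^((2+3i)t)v: X_1 = e^(2t)(cos(3t)·(-2,1) + sin(3t)·(-1,0)), X_2 = e^(2t)(sin(3t)·(-2,1) - cos(3t)·(-1,0)).
General solution: C_1X_1 + C_2X_2.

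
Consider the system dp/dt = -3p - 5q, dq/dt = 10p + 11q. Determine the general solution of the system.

p(t) = -C_1e^(4t)sin(t) - 2C_1e^(4t)cos(t) - 2C_2e^(4t)sin(t) + C_2e^(4t)cos(t), q(t) = C_1e^(4t)sin(t) + 3C_1e^(4t)cos(t) + 3C_2e^(4t)sin(t) - C_2e^(4t)cos(t)

Coefficient matrix A = [[-3, -5], [10, 11]].
Characteristic polynomial det(A - λI) = λ^2 - 8λ + 17 = 0.
Eigenvalues λ = 4 ± i (complex conjugate pair).
For λ=4+i: an eigenvector is (-2,3) - i(-1,1) = (-2 + i, 3 - i).
A real fundamental pair from Re and Im of e^((4+i)t)v: X_1 = e^(4t)(cos(t)·(-2,3) + sin(t)·(-1,1)), X_2 = e^(4t)(sin(t)·(-2,3) - cos(t)·(-1,1)).
General solution: C_1X_1 + C_2X_2.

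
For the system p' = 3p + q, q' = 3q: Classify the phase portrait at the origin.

A = [[3,1],[0,3]]; det(A-λI) = λ^2 - 6λ + 9.
repeated λ = 3 with a single eigenvector.

unstable improper node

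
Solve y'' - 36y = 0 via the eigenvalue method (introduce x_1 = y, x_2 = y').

y(t) = C_1e^(6t) + C_2e^(-6t)

Let x_1 = y, x_2 = y'. Then x_1' = x_2 and x_2' = 36x_1.
A = [[0,1],[36,0]]; det(A-λI) = λ^2 - 36.
Eigenvalues λ = 6, -6 with eigenvectors (1,6), (1,-6).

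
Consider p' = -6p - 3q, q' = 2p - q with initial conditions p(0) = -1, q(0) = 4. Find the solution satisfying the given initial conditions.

p(t) = -10e^(-3t) + 9e^(-4t), q(t) = 10e^(-3t) - 6e^(-4t)

Coefficient matrix A = [[-6, -3], [2, -1]].
Characteristic polynomial det(A - λI) = λ^2 + 7λ + 12 = 0.
Eigenvalues λ = -4, -3.
For λ=-4: (A-λI) row 1 is [-2, -3], so an eigenvector is (3, -2).
For λ=-3: (A-λI) row 1 is [-3, -3], so an eigenvector is (-1, 1).
General solution: K_1e^(-4t)(3,-2) + K_2e^(-3t)(-1,1).
Applying p(0)=-1, q(0)=4 gives K_1=3, K_2=10.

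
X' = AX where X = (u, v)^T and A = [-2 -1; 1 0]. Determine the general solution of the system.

Coefficient matrix A = [[-2, -1], [1, 0]].
Characteristic polynomial det(A - λI) = λ^2 + 2λ + 1 = 0.
Single eigenvalue λ = -1 with algebraic multiplicity 2.
Eigenvector v = (1,-1); generalized eigenvector w with (A-λI)w=v is (0,-1).
General solution: e^(-t)[C_1·v + C_2·(t·v + w)].

u(t) = C_1e^(-t) + C_2te^(-t), v(t) = -C_1e^(-t) - C_2te^(-t) - C_2e^(-t)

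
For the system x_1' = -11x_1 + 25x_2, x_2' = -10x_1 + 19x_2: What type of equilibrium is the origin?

unstable spiral

A = [[-11,25],[-10,19]]; det(A-λI) = λ^2 - 8λ + 41.
λ = 4 ± 5i: positive real part.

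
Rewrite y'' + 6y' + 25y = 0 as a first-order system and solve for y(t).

Let x_1 = y, x_2 = y'. Then x_1' = x_2 and x_2' = -25x_1 - 6x_2.
A = [[0,1],[-25,-6]]; det(A-λI) = λ^2 + 6λ + 25.
Eigenvalues λ = -3 ± 4i.

y(t) = c_1e^(-3t)cos(4t) + c_2e^(-3t)sin(4t)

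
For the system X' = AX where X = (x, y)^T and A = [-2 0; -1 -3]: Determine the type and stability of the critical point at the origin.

stable node

A = [[-2,0],[-1,-3]]; det(A-λI) = λ^2 + 5λ + 6.
λ = -3, -2: both negative.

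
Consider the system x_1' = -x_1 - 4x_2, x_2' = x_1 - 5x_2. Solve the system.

Coefficient matrix A = [[-1, -4], [1, -5]].
Characteristic polynomial det(A - λI) = λ^2 + 6λ + 9 = 0.
Single eigenvalue λ = -3 with algebraic multiplicity 2.
Eigenvector v = (-2,-1); generalized eigenvector w with (A-λI)w=v is (1,1).
General solution: e^(-3t)[C_1·v + C_2·(t·v + w)].

x_1(t) = -2C_1e^(-3t) - 2C_2te^(-3t) + C_2e^(-3t), x_2(t) = -C_1e^(-3t) - C_2te^(-3t) + C_2e^(-3t)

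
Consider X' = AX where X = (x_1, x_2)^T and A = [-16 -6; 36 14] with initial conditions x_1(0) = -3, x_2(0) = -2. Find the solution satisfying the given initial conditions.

x_1(t) = 8e^(2t) - 11e^(-4t), x_2(t) = -24e^(2t) + 22e^(-4t)

Coefficient matrix A = [[-16, -6], [36, 14]].
Characteristic polynomial det(A - λI) = λ^2 + 2λ - 8 = 0.
Eigenvalues λ = 2, -4.
For λ=2: (A-λI) row 1 is [-18, -6], so an eigenvector is (-1, 3).
For λ=-4: (A-λI) row 1 is [-12, -6], so an eigenvector is (1, -2).
General solution: C_1e^(2t)(-1,3) + C_2e^(-4t)(1,-2).
Applying x_1(0)=-3, x_2(0)=-2 gives C_1=-8, C_2=-11.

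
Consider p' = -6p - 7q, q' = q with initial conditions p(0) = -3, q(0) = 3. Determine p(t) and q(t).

p(t) = -3e^(t), q(t) = 3e^(t)

Coefficient matrix A = [[-6, -7], [0, 1]].
Characteristic polynomial det(A - λI) = λ^2 + 5λ - 6 = 0.
Eigenvalues λ = 1, -6.
For λ=1: (A-λI) row 1 is [-7, -7], so an eigenvector is (-1, 1).
For λ=-6: (A-λI) row 1 is [0, -7], so an eigenvector is (1, 0).
General solution: K_1e^(t)(-1,1) + K_2e^(-6t)(1,0).
Applying p(0)=-3, q(0)=3 gives K_1=3, K_2=0.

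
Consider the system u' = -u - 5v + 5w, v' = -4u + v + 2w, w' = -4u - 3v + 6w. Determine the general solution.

u(t) = K_1e^(-t) + K_3e^(4t), v(t) = K_1e^(-t) + K_2e^(3t) - 2K_3e^(4t), w(t) = K_1e^(-t) + K_2e^(3t) - K_3e^(4t)

Coefficient matrix A = [[-1, -5, 5], [-4, 1, 2], [-4, -3, 6]].
det(A - λI) = 0 gives eigenvalues λ = -1, 3, 4.
For λ=-1: eigenvector (1,1,1).
For λ=3: eigenvector (0,1,1).
For λ=4: eigenvector (1,-2,-1).
General solution: K_1e^(-t)(1,1,1) + K_2e^(3t)(0,1,1) + K_3e^(4t)(1,-2,-1).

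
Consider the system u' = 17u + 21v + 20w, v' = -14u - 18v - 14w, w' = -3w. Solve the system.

u(t) = c_1e^(-3t) - c_2e^(-4t) + 3c_3e^(3t), v(t) = c_2e^(-4t) - 2c_3e^(3t), w(t) = -c_1e^(-3t)

Coefficient matrix A = [[17, 21, 20], [-14, -18, -14], [0, 0, -3]].
det(A - λI) = 0 gives eigenvalues λ = -3, -4, 3.
For λ=-3: eigenvector (1,0,-1).
For λ=-4: eigenvector (-1,1,0).
For λ=3: eigenvector (3,-2,0).
General solution: c_1e^(-3t)(1,0,-1) + c_2e^(-4t)(-1,1,0) + c_3e^(3t)(3,-2,0).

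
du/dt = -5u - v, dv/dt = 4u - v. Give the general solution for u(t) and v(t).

u(t) = c_1e^(-3t) + c_2te^(-3t), v(t) = -2c_1e^(-3t) - 2c_2te^(-3t) - c_2e^(-3t)

Coefficient matrix A = [[-5, -1], [4, -1]].
Characteristic polynomial det(A - λI) = λ^2 + 6λ + 9 = 0.
Single eigenvalue λ = -3 with algebraic multiplicity 2.
Eigenvector v = (1,-2); generalized eigenvector w with (A-λI)w=v is (0,-1).
General solution: e^(-3t)[c_1·v + c_2·(t·v + w)].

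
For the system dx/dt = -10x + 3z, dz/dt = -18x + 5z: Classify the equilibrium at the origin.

A = [[-10,3],[-18,5]]; det(A-λI) = λ^2 + 5λ + 4.
λ = -1, -4: both negative.

stable node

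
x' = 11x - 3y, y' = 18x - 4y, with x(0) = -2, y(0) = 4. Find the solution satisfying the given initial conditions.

Coefficient matrix A = [[11, -3], [18, -4]].
Characteristic polynomial det(A - λI) = λ^2 - 7λ + 10 = 0.
Eigenvalues λ = 2, 5.
For λ=2: (A-λI) row 1 is [9, -3], so an eigenvector is (1, 3).
For λ=5: (A-λI) row 1 is [6, -3], so an eigenvector is (1, 2).
General solution: C_1e^(2t)(1,3) + C_2e^(5t)(1,2).
Applying x(0)=-2, y(0)=4 gives C_1=8, C_2=-10.

x(t) = -10e^(5t) + 8e^(2t), y(t) = -20e^(5t) + 24e^(2t)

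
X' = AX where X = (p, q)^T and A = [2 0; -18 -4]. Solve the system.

Coefficient matrix A = [[2, 0], [-18, -4]].
Characteristic polynomial det(A - λI) = λ^2 + 2λ - 8 = 0.
Eigenvalues λ = -4, 2.
For λ=-4: (A-λI) row 1 is [6, 0], so an eigenvector is (0, -1).
For λ=2: (A-λI) row 2 is [-18, -6], so an eigenvector is (1, -3).
General solution: c_1e^(-4t)(0,-1) + c_2e^(2t)(1,-3).

p(t) = c_2e^(2t), q(t) = -c_1e^(-4t) - 3c_2e^(2t)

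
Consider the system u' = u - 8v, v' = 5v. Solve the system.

Coefficient matrix A = [[1, -8], [0, 5]].
Characteristic polynomial det(A - λI) = λ^2 - 6λ + 5 = 0.
Eigenvalues λ = 1, 5.
For λ=1: (A-λI) row 1 is [0, -8], so an eigenvector is (-1, 0).
For λ=5: (A-λI) row 1 is [-4, -8], so an eigenvector is (-2, 1).
General solution: K_1e^(t)(-1,0) + K_2e^(5t)(-2,1).

u(t) = -K_1e^(t) - 2K_2e^(5t), v(t) = K_2e^(5t)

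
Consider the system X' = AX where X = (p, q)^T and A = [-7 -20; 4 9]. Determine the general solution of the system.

Coefficient matrix A = [[-7, -20], [4, 9]].
Characteristic polynomial det(A - λI) = λ^2 - 2λ + 17 = 0.
Eigenvalues λ = 1 ± 4i (complex conjugate pair).
For λ=1+4i: an eigenvector is (-2,1) - i(-1,0) = (-2 + i, 1).
A real fundamental pair from Re and Im of e^((1+4i)t)v: X_1 = e^(t)(cos(4t)·(-2,1) + sin(4t)·(-1,0)), X_2 = e^(t)(sin(4t)·(-2,1) - cos(4t)·(-1,0)).
General solution: c_1X_1 + c_2X_2.

p(t) = -c_1e^(t)sin(4t) - 2c_1e^(t)cos(4t) - 2c_2e^(t)sin(4t) + c_2e^(t)cos(4t), q(t) = c_1e^(t)cos(4t) + c_2e^(t)sin(4t)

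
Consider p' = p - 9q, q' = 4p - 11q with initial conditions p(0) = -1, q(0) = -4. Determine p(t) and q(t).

p(t) = 30te^(-5t) - e^(-5t), q(t) = 20te^(-5t) - 4e^(-5t)

Coefficient matrix A = [[1, -9], [4, -11]].
Characteristic polynomial det(A - λI) = λ^2 + 10λ + 25 = 0.
Single eigenvalue λ = -5 with algebraic multiplicity 2.
Eigenvector v = (-3,-2); generalized eigenvector w with (A-λI)w=v is (-2,-1).
General solution: e^(-5t)[C_1·v + C_2·(t·v + w)].
Applying p(0)=-1, q(0)=-4 gives C_1=7, C_2=-10.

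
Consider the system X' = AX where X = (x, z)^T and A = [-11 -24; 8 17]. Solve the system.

x(t) = 3c_1e^(5t) - 2c_2e^(t), z(t) = -2c_1e^(5t) + c_2e^(t)

Coefficient matrix A = [[-11, -24], [8, 17]].
Characteristic polynomial det(A - λI) = λ^2 - 6λ + 5 = 0.
Eigenvalues λ = 5, 1.
For λ=5: (A-λI) row 1 is [-16, -24], so an eigenvector is (3, -2).
For λ=1: (A-λI) row 1 is [-12, -24], so an eigenvector is (-2, 1).
General solution: c_1e^(5t)(3,-2) + c_2e^(t)(-2,1).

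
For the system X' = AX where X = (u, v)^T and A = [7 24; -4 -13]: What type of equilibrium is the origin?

A = [[7,24],[-4,-13]]; det(A-λI) = λ^2 + 6λ + 5.
λ = -1, -5: both negative.

stable node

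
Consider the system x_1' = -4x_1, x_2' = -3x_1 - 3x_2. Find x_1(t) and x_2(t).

x_1(t) = -K_2e^(-4t), x_2(t) = -K_1e^(-3t) - 3K_2e^(-4t)

Coefficient matrix A = [[-4, 0], [-3, -3]].
Characteristic polynomial det(A - λI) = λ^2 + 7λ + 12 = 0.
Eigenvalues λ = -3, -4.
For λ=-3: (A-λI) row 1 is [-1, 0], so an eigenvector is (0, -1).
For λ=-4: (A-λI) row 2 is [-3, 1], so an eigenvector is (-1, -3).
General solution: K_1e^(-3t)(0,-1) + K_2e^(-4t)(-1,-3).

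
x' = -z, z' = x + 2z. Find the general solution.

x(t) = K_1e^(t) + K_2te^(t) - 2K_2e^(t), z(t) = -K_1e^(t) - K_2te^(t) + K_2e^(t)

Coefficient matrix A = [[0, -1], [1, 2]].
Characteristic polynomial det(A - λI) = λ^2 - 2λ + 1 = 0.
Single eigenvalue λ = 1 with algebraic multiplicity 2.
Eigenvector v = (1,-1); generalized eigenvector w with (A-λI)w=v is (-2,1).
General solution: e^(t)[K_1·v + K_2·(t·v + w)].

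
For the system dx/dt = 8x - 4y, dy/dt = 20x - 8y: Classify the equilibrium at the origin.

center

A = [[8,-4],[20,-8]]; det(A-λI) = λ^2 + 16.
λ = 0 ± 4i: zero real part.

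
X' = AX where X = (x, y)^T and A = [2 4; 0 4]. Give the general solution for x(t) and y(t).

x(t) = c_1e^(2t) + 2c_2e^(4t), y(t) = c_2e^(4t)

Coefficient matrix A = [[2, 4], [0, 4]].
Characteristic polynomial det(A - λI) = λ^2 - 6λ + 8 = 0.
Eigenvalues λ = 2, 4.
For λ=2: (A-λI) row 1 is [0, 4], so an eigenvector is (1, 0).
For λ=4: (A-λI) row 1 is [-2, 4], so an eigenvector is (2, 1).
General solution: c_1e^(2t)(1,0) + c_2e^(4t)(2,1).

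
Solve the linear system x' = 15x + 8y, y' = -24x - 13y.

x(t) = -K_1e^(-t) - 2K_2e^(3t), y(t) = 2K_1e^(-t) + 3K_2e^(3t)

Coefficient matrix A = [[15, 8], [-24, -13]].
Characteristic polynomial det(A - λI) = λ^2 - 2λ - 3 = 0.
Eigenvalues λ = -1, 3.
For λ=-1: (A-λI) row 1 is [16, 8], so an eigenvector is (-1, 2).
For λ=3: (A-λI) row 1 is [12, 8], so an eigenvector is (-2, 3).
General solution: K_1e^(-t)(-1,2) + K_2e^(3t)(-2,3).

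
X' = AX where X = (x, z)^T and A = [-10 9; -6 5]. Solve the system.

x(t) = 3C_1e^(-4t) - C_2e^(-t), z(t) = 2C_1e^(-4t) - C_2e^(-t)

Coefficient matrix A = [[-10, 9], [-6, 5]].
Characteristic polynomial det(A - λI) = λ^2 + 5λ + 4 = 0.
Eigenvalues λ = -4, -1.
For λ=-4: (A-λI) row 1 is [-6, 9], so an eigenvector is (3, 2).
For λ=-1: (A-λI) row 1 is [-9, 9], so an eigenvector is (-1, -1).
General solution: C_1e^(-4t)(3,2) + C_2e^(-t)(-1,-1).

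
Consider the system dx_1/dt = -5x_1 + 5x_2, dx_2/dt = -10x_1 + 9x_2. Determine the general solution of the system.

x_1(t) = -c_1e^(2t)sin(t) - 2c_1e^(2t)cos(t) - 2c_2e^(2t)sin(t) + c_2e^(2t)cos(t), x_2(t) = -c_1e^(2t)sin(t) - 3c_1e^(2t)cos(t) - 3c_2e^(2t)sin(t) + c_2e^(2t)cos(t)

Coefficient matrix A = [[-5, 5], [-10, 9]].
Characteristic polynomial det(A - λI) = λ^2 - 4λ + 5 = 0.
Eigenvalues λ = 2 ± i (complex conjugate pair).
For λ=2+i: an eigenvector is (-2,-3) - i(-1,-1) = (-2 + i, -3 + i).
A real fundamental pair from Re and Im of e^((2+i)t)v: X_1 = e^(2t)(cos(t)·(-2,-3) + sin(t)·(-1,-1)), X_2 = e^(2t)(sin(t)·(-2,-3) - cos(t)·(-1,-1)).
General solution: c_1X_1 + c_2X_2.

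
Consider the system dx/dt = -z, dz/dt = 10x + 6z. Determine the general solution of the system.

Coefficient matrix A = [[0, -1], [10, 6]].
Characteristic polynomial det(A - λI) = λ^2 - 6λ + 10 = 0.
Eigenvalues λ = 3 ± i (complex conjugate pair).
For λ=3+i: an eigenvector is (1,-3) - i(0,1) = (1, -3 - i).
A real fundamental pair from Re and Im of e^((3+i)t)v: X_1 = e^(3t)(cos(t)·(1,-3) + sin(t)·(0,1)), X_2 = e^(3t)(sin(t)·(1,-3) - cos(t)·(0,1)).
General solution: C_1X_1 + C_2X_2.

x(t) = C_1e^(3t)cos(t) + C_2e^(3t)sin(t), z(t) = C_1e^(3t)sin(t) - 3C_1e^(3t)cos(t) - 3C_2e^(3t)sin(t) - C_2e^(3t)cos(t)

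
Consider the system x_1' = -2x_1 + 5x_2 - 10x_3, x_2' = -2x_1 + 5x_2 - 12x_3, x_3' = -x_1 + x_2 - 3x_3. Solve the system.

Coefficient matrix A = [[-2, 5, -10], [-2, 5, -12], [-1, 1, -3]].
det(A - λI) = 0 gives eigenvalues λ = -2, 3, -1.
For λ=-2: eigenvector (1,2,1).
For λ=3: eigenvector (1,1,0).
For λ=-1: eigenvector (0,2,1).
General solution: c_1e^(-2t)(1,2,1) + c_2e^(3t)(1,1,0) + c_3e^(-t)(0,2,1).

x_1(t) = c_1e^(-2t) + c_2e^(3t), x_2(t) = 2c_1e^(-2t) + c_2e^(3t) + 2c_3e^(-t), x_3(t) = c_1e^(-2t) + c_3e^(-t)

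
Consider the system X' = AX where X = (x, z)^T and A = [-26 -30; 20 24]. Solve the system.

x(t) = 3C_1e^(-6t) - C_2e^(4t), z(t) = -2C_1e^(-6t) + C_2e^(4t)

Coefficient matrix A = [[-26, -30], [20, 24]].
Characteristic polynomial det(A - λI) = λ^2 + 2λ - 24 = 0.
Eigenvalues λ = -6, 4.
For λ=-6: (A-λI) row 1 is [-20, -30], so an eigenvector is (3, -2).
For λ=4: (A-λI) row 1 is [-30, -30], so an eigenvector is (-1, 1).
General solution: C_1e^(-6t)(3,-2) + C_2e^(4t)(-1,1).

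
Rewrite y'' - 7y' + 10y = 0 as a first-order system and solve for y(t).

Let x_1 = y, x_2 = y'. Then x_1' = x_2 and x_2' = -10x_1 + 7x_2.
A = [[0,1],[-10,7]]; det(A-λI) = λ^2 - 7λ + 10.
Eigenvalues λ = 2, 5 with eigenvectors (1,2), (1,5).

y(t) = K_1e^(2t) + K_2e^(5t)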